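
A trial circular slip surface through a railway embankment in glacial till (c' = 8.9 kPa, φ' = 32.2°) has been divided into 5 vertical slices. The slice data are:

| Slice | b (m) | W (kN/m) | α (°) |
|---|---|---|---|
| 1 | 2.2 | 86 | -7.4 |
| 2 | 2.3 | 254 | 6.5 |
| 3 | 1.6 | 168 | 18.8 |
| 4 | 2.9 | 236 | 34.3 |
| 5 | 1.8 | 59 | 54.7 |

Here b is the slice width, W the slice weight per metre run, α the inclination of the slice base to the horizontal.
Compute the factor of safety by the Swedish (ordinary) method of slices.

FS = 2.26

Ordinary method of slices: FS = Σ[c'·Δl_i + (W_i cosα_i)·tanφ'] / Σ W_i sinα_i, with Δl_i = b_i / cosα_i.
Slice 1: Δl = 2.2/cos(-7.4°) = 2.218 m; N'_1 = 86·cos(-7.4°) = 85.3; c'Δl = 19.74; W sinα = -11.1
Slice 2: Δl = 2.3/cos6.5° = 2.315 m; N'_2 = 254·cos6.5° = 252.4; c'Δl = 20.60; W sinα = 28.8
Slice 3: Δl = 1.6/cos18.8° = 1.690 m; N'_3 = 168·cos18.8° = 159.0; c'Δl = 15.04; W sinα = 54.1
Slice 4: Δl = 2.9/cos34.3° = 3.510 m; N'_4 = 236·cos34.3° = 195.0; c'Δl = 31.24; W sinα = 133.0
Slice 5: Δl = 1.8/cos54.7° = 3.115 m; N'_5 = 59·cos54.7° = 34.1; c'Δl = 27.72; W sinα = 48.2
Σc'Δl = 114.4 kN/m; ΣN' = 725.7 kN/m; ΣW sinα = 253.0 kN/m
Resisting = 114.4 + 725.7·tan32.2° = 114.4 + 457.0 = 571.4 kN/m
FS = 571.4 / 253.0 = 2.259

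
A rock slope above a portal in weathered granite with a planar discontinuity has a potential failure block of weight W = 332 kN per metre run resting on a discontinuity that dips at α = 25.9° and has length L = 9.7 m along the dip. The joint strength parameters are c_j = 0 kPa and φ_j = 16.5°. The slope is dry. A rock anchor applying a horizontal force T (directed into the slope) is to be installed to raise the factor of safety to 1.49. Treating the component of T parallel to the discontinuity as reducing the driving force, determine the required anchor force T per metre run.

Resolving forces along and normal to the sliding plane, with the horizontal anchor force T adding T·sinα to the effective normal force and T·cosα acting up the plane against the driving force:
FS = [c_jL + (W cosα + T sinα) tanφ_j] / [W sinα − T cosα]
Without the anchor: N' = 298.7 kN/m, driving T_d = 145.0 kN/m, resisting R = 0·9.7 + 298.7·tan16.5° = 88.5 kN/m, FS = 0.61.
Setting FS = 1.49 and solving for T:
1.49·(145.0 − T cos25.9°) = 88.5 + T sin25.9°·tan16.5°
T·(sin25.9°·tan16.5° + 1.49·cos25.9°) = 1.49·145.0 − 88.5
T·(0.4368·0.2962 + 1.49·0.8996) = 216.1 − 88.5 = 127.6
T·1.4697 = 127.6
T = 86.8 kN/m

T = 87 kN/m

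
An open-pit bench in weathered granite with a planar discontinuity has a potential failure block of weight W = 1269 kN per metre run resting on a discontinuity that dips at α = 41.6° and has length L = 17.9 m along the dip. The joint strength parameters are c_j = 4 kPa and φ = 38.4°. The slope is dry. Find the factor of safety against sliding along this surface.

Resolving the block weight along and normal to the plane and applying the Mohr–Coulomb strength on the joint:
N' = W cosα = 1269·cos41.6° = 949.0 kN/m
Driving force T = W sinα = 1269·sin41.6° = 842.5 kN/m
Resisting force R = c_j·L + N'·tanφ = 4·17.9 + 949.0·tan38.4° = 71.6 + 752.1 = 823.7 kN/m
FS = R / T = 823.7 / 842.5 = 0.978

FS = 0.98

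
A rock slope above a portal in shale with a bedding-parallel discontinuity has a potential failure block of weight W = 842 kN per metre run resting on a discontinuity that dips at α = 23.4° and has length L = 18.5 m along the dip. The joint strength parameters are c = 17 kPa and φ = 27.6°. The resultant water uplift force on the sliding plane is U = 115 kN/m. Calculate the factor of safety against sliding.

Resolving the block weight along and normal to the plane and applying the Mohr–Coulomb strength on the joint:
N' = W cosα − U = 842·cos23.4° − 115 = 657.7 kN/m
Driving force T = W sinα = 842·sin23.4° = 334.4 kN/m
Resisting force R = c·L + N'·tanφ = 17·18.5 + 657.7·tan27.6° = 314.5 + 343.9 = 658.4 kN/m
FS = R / T = 658.4 / 334.4 = 1.969

FS = 1.97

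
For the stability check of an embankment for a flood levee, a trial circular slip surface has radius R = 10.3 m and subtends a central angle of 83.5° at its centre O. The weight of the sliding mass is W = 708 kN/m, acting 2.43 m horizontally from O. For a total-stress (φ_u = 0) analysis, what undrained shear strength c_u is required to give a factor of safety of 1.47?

FS = c_u·L_a·R / (W·d), so c_u = FS·W·d / (L_a·R).
Arc length L_a = R·θ = 10.3·(83.5°·π/180) = 10.3·1.4573 = 15.01 m
c_u = 1.47·708·2.43 / (15.01·10.3) = 2529.0 / 154.61 = 16.36 kPa

c_u = 16.4 kPa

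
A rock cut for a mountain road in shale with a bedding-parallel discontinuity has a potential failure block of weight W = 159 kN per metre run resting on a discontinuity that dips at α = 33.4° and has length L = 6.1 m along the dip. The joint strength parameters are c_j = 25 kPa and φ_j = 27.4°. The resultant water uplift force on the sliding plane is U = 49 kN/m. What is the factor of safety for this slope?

FS = 2.24

Resolving the block weight along and normal to the plane and applying the Mohr–Coulomb strength on the joint:
N' = W cosα − U = 159·cos33.4° − 49 = 83.7 kN/m
Driving force T = W sinα = 159·sin33.4° = 87.5 kN/m
Resisting force R = c_j·L + N'·tanφ_j = 25·6.1 + 83.7·tan27.4° = 152.5 + 43.4 = 195.9 kN/m
FS = R / T = 195.9 / 87.5 = 2.238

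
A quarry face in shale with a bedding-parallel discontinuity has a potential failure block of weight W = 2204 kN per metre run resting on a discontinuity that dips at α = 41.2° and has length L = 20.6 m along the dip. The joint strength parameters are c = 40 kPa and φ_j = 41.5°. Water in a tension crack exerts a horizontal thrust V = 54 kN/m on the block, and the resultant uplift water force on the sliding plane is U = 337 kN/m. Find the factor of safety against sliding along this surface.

Resolving the block weight along and normal to the plane and applying the Mohr–Coulomb strength on the joint:
N' = W cosα − U − V sinα = 2204·cos41.2° − 337 − 54·sin41.2° = 1285.8 kN/m
Driving force T = W sinα + V cosα = 2204·sin41.2° + 54·cos41.2° = 1492.4 kN/m
Resisting force R = c·L + N'·tanφ_j = 40·20.6 + 1285.8·tan41.5° = 824.0 + 1137.5 = 1961.5 kN/m
FS = R / T = 1961.5 / 1492.4 = 1.314

FS = 1.31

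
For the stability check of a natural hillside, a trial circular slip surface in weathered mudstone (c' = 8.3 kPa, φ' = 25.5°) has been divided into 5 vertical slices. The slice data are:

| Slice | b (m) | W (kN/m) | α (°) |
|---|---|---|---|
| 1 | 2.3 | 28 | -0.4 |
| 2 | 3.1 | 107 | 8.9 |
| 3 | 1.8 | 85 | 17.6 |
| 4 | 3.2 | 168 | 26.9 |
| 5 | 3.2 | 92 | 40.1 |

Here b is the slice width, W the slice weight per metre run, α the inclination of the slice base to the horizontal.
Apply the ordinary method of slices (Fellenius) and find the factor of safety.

Ordinary method of slices: FS = Σ[c'·Δl_i + (W_i cosα_i)·tanφ'] / Σ W_i sinα_i, with Δl_i = b_i / cosα_i.
Slice 1: Δl = 2.3/cos(-0.4°) = 2.300 m; N'_1 = 28·cos(-0.4°) = 28.0; c'Δl = 19.09; W sinα = -0.2
Slice 2: Δl = 3.1/cos8.9° = 3.138 m; N'_2 = 107·cos8.9° = 105.7; c'Δl = 26.04; W sinα = 16.6
Slice 3: Δl = 1.8/cos17.6° = 1.888 m; N'_3 = 85·cos17.6° = 81.0; c'Δl = 15.67; W sinα = 25.7
Slice 4: Δl = 3.2/cos26.9° = 3.588 m; N'_4 = 168·cos26.9° = 149.8; c'Δl = 29.78; W sinα = 76.0
Slice 5: Δl = 3.2/cos40.1° = 4.183 m; N'_5 = 92·cos40.1° = 70.4; c'Δl = 34.72; W sinα = 59.3
Σc'Δl = 125.3 kN/m; ΣN' = 434.9 kN/m; ΣW sinα = 177.3 kN/m
Resisting = 125.3 + 434.9·tan25.5° = 125.3 + 207.4 = 332.8 kN/m
FS = 332.8 / 177.3 = 1.877

FS = 1.88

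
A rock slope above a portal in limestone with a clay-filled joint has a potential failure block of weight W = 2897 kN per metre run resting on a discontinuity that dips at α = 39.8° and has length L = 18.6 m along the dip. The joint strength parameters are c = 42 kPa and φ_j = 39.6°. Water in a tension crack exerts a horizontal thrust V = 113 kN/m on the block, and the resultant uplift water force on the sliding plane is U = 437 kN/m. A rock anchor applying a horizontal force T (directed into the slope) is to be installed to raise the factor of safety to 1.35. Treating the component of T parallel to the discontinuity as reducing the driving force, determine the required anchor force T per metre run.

Resolving forces along and normal to the sliding plane, with the horizontal anchor force T adding T·sinα to the effective normal force and T·cosα acting up the plane against the driving force:
FS = [cL + (W cosα − U − V sinα + T sinα) tanφ_j] / [W sinα + V cosα − T cosα]
Without the anchor: N' = 1716.4 kN/m, driving T_d = 1941.2 kN/m, resisting R = 42·18.6 + 1716.4·tan39.6° = 2201.1 kN/m, FS = 1.13.
Setting FS = 1.35 and solving for T:
1.35·(1941.2 − T cos39.8°) = 2201.1 + T sin39.8°·tan39.6°
T·(sin39.8°·tan39.6° + 1.35·cos39.8°) = 1.35·1941.2 − 2201.1
T·(0.6401·0.8273 + 1.35·0.7683) = 2620.6 − 2201.1 = 419.5
T·1.5667 = 419.5
T = 267.8 kN/m

T = 268 kN/m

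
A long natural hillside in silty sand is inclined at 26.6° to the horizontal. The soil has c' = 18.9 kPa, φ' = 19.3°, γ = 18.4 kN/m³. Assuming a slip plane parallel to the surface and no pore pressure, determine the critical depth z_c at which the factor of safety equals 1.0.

Setting FS = 1.00 in FS = [c' + γz cos²β tanφ'] / [γz sinβ cosβ] and solving for z:
z = c' / [γ cosβ (FS·sinβ − cosβ·tanφ')]
  = 18.9 / [18.4·cos26.6°·(1.00·sin26.6° − cos26.6°·tan19.3°)]
  = 18.9 / [18.4·0.8942·(1.00·0.4478 − 0.8942·0.3502)]
  = 18.9 / 2.2150 = 8.533 m

z_c = 8.53 m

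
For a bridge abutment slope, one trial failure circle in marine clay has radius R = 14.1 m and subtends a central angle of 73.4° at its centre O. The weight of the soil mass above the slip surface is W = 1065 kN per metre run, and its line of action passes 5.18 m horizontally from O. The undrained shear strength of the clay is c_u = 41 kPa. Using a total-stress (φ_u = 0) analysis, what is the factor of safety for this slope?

FS = 1.89

Taking moments about the centre O, the resisting moment is provided by the undrained shear strength acting along the arc:
Arc length L_a = R·θ = 14.1·(73.4°·π/180) = 14.1·1.2811 = 18.06 m
M_R = c_u·L_a·R = 41·18.06·14.1 = 10442.3 kN·m/m
M_D = W·d = 1065·5.18 = 5516.7 kN·m/m
FS = M_R / M_D = 10442.3 / 5516.7 = 1.893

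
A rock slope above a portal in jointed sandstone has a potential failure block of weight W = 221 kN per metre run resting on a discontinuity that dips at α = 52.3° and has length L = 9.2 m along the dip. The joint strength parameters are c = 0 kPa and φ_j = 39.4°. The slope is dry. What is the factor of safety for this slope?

Resolving the block weight along and normal to the plane and applying the Mohr–Coulomb strength on the joint:
N' = W cosα = 221·cos52.3° = 135.1 kN/m
Driving force T = W sinα = 221·sin52.3° = 174.9 kN/m
Resisting force R = c·L + N'·tanφ_j = 0·9.2 + 135.1·tan39.4° = 0.0 + 111.0 = 111.0 kN/m
FS = R / T = 111.0 / 174.9 = 0.635

FS = 0.63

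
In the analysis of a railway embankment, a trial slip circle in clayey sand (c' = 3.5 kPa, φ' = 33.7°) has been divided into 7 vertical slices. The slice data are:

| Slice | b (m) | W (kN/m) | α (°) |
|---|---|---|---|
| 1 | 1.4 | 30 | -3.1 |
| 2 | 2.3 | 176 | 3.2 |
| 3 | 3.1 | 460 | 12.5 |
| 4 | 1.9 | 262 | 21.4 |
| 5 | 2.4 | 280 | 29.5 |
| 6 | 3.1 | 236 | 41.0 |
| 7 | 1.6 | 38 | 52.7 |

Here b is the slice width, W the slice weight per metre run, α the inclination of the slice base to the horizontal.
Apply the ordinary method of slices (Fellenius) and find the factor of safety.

Ordinary method of slices: FS = Σ[c'·Δl_i + (W_i cosα_i)·tanφ'] / Σ W_i sinα_i, with Δl_i = b_i / cosα_i.
Slice 1: Δl = 1.4/cos(-3.1°) = 1.402 m; N'_1 = 30·cos(-3.1°) = 30.0; c'Δl = 4.91; W sinα = -1.6
Slice 2: Δl = 2.3/cos3.2° = 2.304 m; N'_2 = 176·cos3.2° = 175.7; c'Δl = 8.06; W sinα = 9.8
Slice 3: Δl = 3.1/cos12.5° = 3.175 m; N'_3 = 460·cos12.5° = 449.1; c'Δl = 11.11; W sinα = 99.6
Slice 4: Δl = 1.9/cos21.4° = 2.041 m; N'_4 = 262·cos21.4° = 243.9; c'Δl = 7.14; W sinα = 95.6
Slice 5: Δl = 2.4/cos29.5° = 2.757 m; N'_5 = 280·cos29.5° = 243.7; c'Δl = 9.65; W sinα = 137.9
Slice 6: Δl = 3.1/cos41.0° = 4.108 m; N'_6 = 236·cos41.0° = 178.1; c'Δl = 14.38; W sinα = 154.8
Slice 7: Δl = 1.6/cos52.7° = 2.640 m; N'_7 = 38·cos52.7° = 23.0; c'Δl = 9.24; W sinα = 30.2
Σc'Δl = 64.5 kN/m; ΣN' = 1343.6 kN/m; ΣW sinα = 526.3 kN/m
Resisting = 64.5 + 1343.6·tan33.7° = 64.5 + 896.0 = 960.5 kN/m
FS = 960.5 / 526.3 = 1.825

FS = 1.83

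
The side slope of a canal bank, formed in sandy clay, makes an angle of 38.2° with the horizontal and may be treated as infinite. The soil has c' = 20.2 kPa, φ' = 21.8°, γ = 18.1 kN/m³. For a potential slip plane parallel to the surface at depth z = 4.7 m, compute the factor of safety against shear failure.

For an infinite slope with a slip plane parallel to the surface (no pore pressure): FS = [c' + γz cos²β tanφ'] / [γz sinβ cosβ].
γz = 18.1·4.7 = 85.07 kN/m²
Numerator = 20.2 + 85.07·cos²38.2°·tan21.8° = 20.2 + 85.07·0.6176·0.4000 = 41.213 kPa
Denominator = 85.07·sin38.2°·cos38.2° = 85.07·0.6184·0.7859 = 41.342 kPa
FS = 41.213 / 41.342 = 0.997

FS = 1.00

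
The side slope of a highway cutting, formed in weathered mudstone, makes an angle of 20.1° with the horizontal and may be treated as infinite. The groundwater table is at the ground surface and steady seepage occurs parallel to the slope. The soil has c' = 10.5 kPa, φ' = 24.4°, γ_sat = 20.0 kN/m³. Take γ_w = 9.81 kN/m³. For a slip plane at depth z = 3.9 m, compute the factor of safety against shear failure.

FS = 1.05

With seepage parallel to the slope and the water table at the surface, the effective normal stress on the slip plane uses the buoyant unit weight γ' = γ_sat − γ_w while the driving shear stress uses γ_sat:
FS = [c' + γ' z cos²β tanφ'] / [γ_sat z sinβ cosβ]
γ' = 20.0 − 9.81 = 10.19 kN/m³
Numerator = 10.5 + 10.19·3.9·cos²20.1°·tan24.4° = 10.5 + 10.19·3.9·0.8819·0.4536 = 26.398 kPa
Denominator = 20.0·3.9·sin20.1°·cos20.1° = 20.0·3.9·0.3437·0.9391 = 25.173 kPa
FS = 26.398 / 25.173 = 1.049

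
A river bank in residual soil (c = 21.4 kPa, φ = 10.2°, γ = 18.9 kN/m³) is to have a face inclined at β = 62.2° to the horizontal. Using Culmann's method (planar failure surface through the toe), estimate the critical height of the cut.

H_c = 10.26 m

Culmann's analysis gives the critical failure plane at α_cr = (β + φ)/2 = (62.2 + 10.2)/2 = 36.2°, and the critical height
H_c = (4c/γ) · sinβ cosφ / [1 − cos(β − φ)]
    = (4·21.4/18.9) · sin62.2°·cos10.2° / [1 − cos(52.0°)]
    = 4.529 · 0.8846·0.9842 / [1 − 0.6157]
    = 4.529 · 0.8706 / 0.3843
    = 10.26 m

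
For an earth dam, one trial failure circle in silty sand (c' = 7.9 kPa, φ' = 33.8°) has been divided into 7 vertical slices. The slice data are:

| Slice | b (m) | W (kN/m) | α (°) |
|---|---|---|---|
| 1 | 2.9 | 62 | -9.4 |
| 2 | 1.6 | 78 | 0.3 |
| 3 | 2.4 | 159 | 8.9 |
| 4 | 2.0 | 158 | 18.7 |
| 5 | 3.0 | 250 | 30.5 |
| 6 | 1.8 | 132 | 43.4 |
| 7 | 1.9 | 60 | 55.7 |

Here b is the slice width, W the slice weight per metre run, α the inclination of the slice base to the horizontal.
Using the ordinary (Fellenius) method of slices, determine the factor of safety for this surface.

FS = 2.03

Ordinary method of slices: FS = Σ[c'·Δl_i + (W_i cosα_i)·tanφ'] / Σ W_i sinα_i, with Δl_i = b_i / cosα_i.
Slice 1: Δl = 2.9/cos(-9.4°) = 2.939 m; N'_1 = 62·cos(-9.4°) = 61.2; c'Δl = 23.22; W sinα = -10.1
Slice 2: Δl = 1.6/cos0.3° = 1.600 m; N'_2 = 78·cos0.3° = 78.0; c'Δl = 12.64; W sinα = 0.4
Slice 3: Δl = 2.4/cos8.9° = 2.429 m; N'_3 = 159·cos8.9° = 157.1; c'Δl = 19.19; W sinα = 24.6
Slice 4: Δl = 2.0/cos18.7° = 2.111 m; N'_4 = 158·cos18.7° = 149.7; c'Δl = 16.68; W sinα = 50.7
Slice 5: Δl = 3.0/cos30.5° = 3.482 m; N'_5 = 250·cos30.5° = 215.4; c'Δl = 27.51; W sinα = 126.9
Slice 6: Δl = 1.8/cos43.4° = 2.477 m; N'_6 = 132·cos43.4° = 95.9; c'Δl = 19.57; W sinα = 90.7
Slice 7: Δl = 1.9/cos55.7° = 3.372 m; N'_7 = 60·cos55.7° = 33.8; c'Δl = 26.64; W sinα = 49.6
Σc'Δl = 145.4 kN/m; ΣN' = 791.0 kN/m; ΣW sinα = 332.7 kN/m
Resisting = 145.4 + 791.0·tan33.8° = 145.4 + 529.6 = 675.0 kN/m
FS = 675.0 / 332.7 = 2.029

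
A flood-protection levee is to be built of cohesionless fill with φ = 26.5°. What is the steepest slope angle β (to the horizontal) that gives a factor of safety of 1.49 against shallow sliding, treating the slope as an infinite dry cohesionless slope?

For an infinite dry cohesionless slope FS = tanφ/tanβ, so tanβ = tanφ / FS.
tanβ = tan26.5° / 1.49 = 0.4986 / 1.49 = 0.3346
β = arctan(0.3346) = 18.50°

β = 18.5°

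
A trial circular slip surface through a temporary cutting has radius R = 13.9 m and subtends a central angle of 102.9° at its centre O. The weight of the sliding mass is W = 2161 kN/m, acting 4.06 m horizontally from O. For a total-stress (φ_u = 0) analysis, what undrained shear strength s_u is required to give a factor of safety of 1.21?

s_u = 30.6 kPa

FS = s_u·L_a·R / (W·d), so s_u = FS·W·d / (L_a·R).
Arc length L_a = R·θ = 13.9·(102.9°·π/180) = 13.9·1.7959 = 24.96 m
s_u = 1.21·2161·4.06 / (24.96·13.9) = 10616.1 / 346.99 = 30.59 kPa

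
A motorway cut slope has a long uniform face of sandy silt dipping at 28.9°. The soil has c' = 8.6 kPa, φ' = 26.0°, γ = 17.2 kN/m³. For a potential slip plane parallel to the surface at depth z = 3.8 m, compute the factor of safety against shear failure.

For an infinite slope with a slip plane parallel to the surface (no pore pressure): FS = [c' + γz cos²β tanφ'] / [γz sinβ cosβ].
γz = 17.2·3.8 = 65.36 kN/m²
Numerator = 8.6 + 65.36·cos²28.9°·tan26.0° = 8.6 + 65.36·0.7664·0.4877 = 33.033 kPa
Denominator = 65.36·sin28.9°·cos28.9° = 65.36·0.4833·0.8755 = 27.654 kPa
FS = 33.033 / 27.654 = 1.195

FS = 1.19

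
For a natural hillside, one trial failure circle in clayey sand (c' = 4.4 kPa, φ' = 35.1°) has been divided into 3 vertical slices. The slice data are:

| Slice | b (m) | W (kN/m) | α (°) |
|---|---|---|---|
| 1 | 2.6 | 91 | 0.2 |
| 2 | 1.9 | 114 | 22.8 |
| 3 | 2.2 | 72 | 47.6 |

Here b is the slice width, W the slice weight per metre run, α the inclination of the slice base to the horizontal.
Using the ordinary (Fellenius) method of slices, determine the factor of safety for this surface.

FS = 2.12

Ordinary method of slices: FS = Σ[c'·Δl_i + (W_i cosα_i)·tanφ'] / Σ W_i sinα_i, with Δl_i = b_i / cosα_i.
Slice 1: Δl = 2.6/cos0.2° = 2.600 m; N'_1 = 91·cos0.2° = 91.0; c'Δl = 11.44; W sinα = 0.3
Slice 2: Δl = 1.9/cos22.8° = 2.061 m; N'_2 = 114·cos22.8° = 105.1; c'Δl = 9.07; W sinα = 44.2
Slice 3: Δl = 2.2/cos47.6° = 3.263 m; N'_3 = 72·cos47.6° = 48.5; c'Δl = 14.36; W sinα = 53.2
Σc'Δl = 34.9 kN/m; ΣN' = 244.6 kN/m; ΣW sinα = 97.7 kN/m
Resisting = 34.9 + 244.6·tan35.1° = 34.9 + 171.9 = 206.8 kN/m
FS = 206.8 / 97.7 = 2.117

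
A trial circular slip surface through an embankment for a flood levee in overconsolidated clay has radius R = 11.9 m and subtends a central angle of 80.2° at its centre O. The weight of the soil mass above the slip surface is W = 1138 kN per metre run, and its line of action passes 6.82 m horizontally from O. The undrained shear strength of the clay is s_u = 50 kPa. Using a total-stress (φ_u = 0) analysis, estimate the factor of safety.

Taking moments about the centre O, the resisting moment is provided by the undrained shear strength acting along the arc:
Arc length L_a = R·θ = 11.9·(80.2°·π/180) = 11.9·1.3998 = 16.66 m
M_R = s_u·L_a·R = 50·16.66·11.9 = 9911.0 kN·m/m
M_D = W·d = 1138·6.82 = 7761.2 kN·m/m
FS = M_R / M_D = 9911.0 / 7761.2 = 1.277

FS = 1.28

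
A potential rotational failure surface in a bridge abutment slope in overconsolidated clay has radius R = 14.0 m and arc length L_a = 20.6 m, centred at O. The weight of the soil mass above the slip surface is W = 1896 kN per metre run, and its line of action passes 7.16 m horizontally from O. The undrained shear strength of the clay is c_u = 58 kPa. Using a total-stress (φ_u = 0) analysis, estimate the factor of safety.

FS = 1.23

Taking moments about the centre O, the resisting moment is provided by the undrained shear strength acting along the arc:
M_R = c_u·L_a·R = 58·20.60·14.0 = 16727.2 kN·m/m
M_D = W·d = 1896·7.16 = 13575.4 kN·m/m
FS = M_R / M_D = 16727.2 / 13575.4 = 1.232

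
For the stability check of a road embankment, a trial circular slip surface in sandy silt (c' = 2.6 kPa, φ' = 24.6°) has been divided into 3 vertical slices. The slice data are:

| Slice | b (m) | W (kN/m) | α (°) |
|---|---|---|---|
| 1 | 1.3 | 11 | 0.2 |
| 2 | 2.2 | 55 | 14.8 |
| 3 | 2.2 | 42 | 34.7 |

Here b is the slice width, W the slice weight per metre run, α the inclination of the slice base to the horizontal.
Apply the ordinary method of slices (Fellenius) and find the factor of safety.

FS = 1.62

Ordinary method of slices: FS = Σ[c'·Δl_i + (W_i cosα_i)·tanφ'] / Σ W_i sinα_i, with Δl_i = b_i / cosα_i.
Slice 1: Δl = 1.3/cos0.2° = 1.300 m; N'_1 = 11·cos0.2° = 11.0; c'Δl = 3.38; W sinα = 0.0
Slice 2: Δl = 2.2/cos14.8° = 2.275 m; N'_2 = 55·cos14.8° = 53.2; c'Δl = 5.92; W sinα = 14.0
Slice 3: Δl = 2.2/cos34.7° = 2.676 m; N'_3 = 42·cos34.7° = 34.5; c'Δl = 6.96; W sinα = 23.9
Σc'Δl = 16.3 kN/m; ΣN' = 98.7 kN/m; ΣW sinα = 38.0 kN/m
Resisting = 16.3 + 98.7·tan24.6° = 16.3 + 45.2 = 61.4 kN/m
FS = 61.4 / 38.0 = 1.617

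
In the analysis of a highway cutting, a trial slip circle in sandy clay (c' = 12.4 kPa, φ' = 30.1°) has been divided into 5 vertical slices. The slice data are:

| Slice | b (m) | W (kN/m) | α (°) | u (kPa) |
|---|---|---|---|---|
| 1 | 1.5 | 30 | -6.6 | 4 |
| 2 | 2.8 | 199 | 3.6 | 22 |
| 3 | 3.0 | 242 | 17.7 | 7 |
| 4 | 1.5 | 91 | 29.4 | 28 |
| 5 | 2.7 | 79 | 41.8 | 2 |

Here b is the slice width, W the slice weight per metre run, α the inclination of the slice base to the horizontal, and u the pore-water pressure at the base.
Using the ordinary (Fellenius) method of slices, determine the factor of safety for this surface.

Ordinary method of slices: FS = Σ[c'·Δl_i + (W_i cosα_i − u_i·Δl_i)·tanφ'] / Σ W_i sinα_i, with Δl_i = b_i / cosα_i.
Slice 1: Δl = 1.5/cos(-6.6°) = 1.510 m; N'_1 = 30·cos(-6.6°) − 4·1.510 = 23.8; c'Δl = 18.72; W sinα = -3.4
Slice 2: Δl = 2.8/cos3.6° = 2.806 m; N'_2 = 199·cos3.6° − 22·2.806 = 136.9; c'Δl = 34.79; W sinα = 12.5
Slice 3: Δl = 3.0/cos17.7° = 3.149 m; N'_3 = 242·cos17.7° − 7·3.149 = 208.5; c'Δl = 39.05; W sinα = 73.6
Slice 4: Δl = 1.5/cos29.4° = 1.722 m; N'_4 = 91·cos29.4° − 28·1.722 = 31.1; c'Δl = 21.35; W sinα = 44.7
Slice 5: Δl = 2.7/cos41.8° = 3.622 m; N'_5 = 79·cos41.8° − 2·3.622 = 51.6; c'Δl = 44.91; W sinα = 52.7
Σc'Δl = 158.8 kN/m; ΣN' = 451.9 kN/m; ΣW sinα = 180.0 kN/m
Resisting = 158.8 + 451.9·tan30.1° = 158.8 + 261.9 = 420.8 kN/m
FS = 420.8 / 180.0 = 2.338

FS = 2.34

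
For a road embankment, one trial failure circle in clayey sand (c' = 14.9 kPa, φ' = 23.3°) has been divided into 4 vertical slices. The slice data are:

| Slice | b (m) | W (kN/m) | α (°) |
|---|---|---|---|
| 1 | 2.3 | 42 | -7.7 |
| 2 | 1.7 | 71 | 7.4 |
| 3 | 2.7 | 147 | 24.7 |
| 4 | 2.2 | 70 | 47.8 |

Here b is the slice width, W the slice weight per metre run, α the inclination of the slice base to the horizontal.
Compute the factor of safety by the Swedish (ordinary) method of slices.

Ordinary method of slices: FS = Σ[c'·Δl_i + (W_i cosα_i)·tanφ'] / Σ W_i sinα_i, with Δl_i = b_i / cosα_i.
Slice 1: Δl = 2.3/cos(-7.7°) = 2.321 m; N'_1 = 42·cos(-7.7°) = 41.6; c'Δl = 34.58; W sinα = -5.6
Slice 2: Δl = 1.7/cos7.4° = 1.714 m; N'_2 = 71·cos7.4° = 70.4; c'Δl = 25.54; W sinα = 9.1
Slice 3: Δl = 2.7/cos24.7° = 2.972 m; N'_3 = 147·cos24.7° = 133.6; c'Δl = 44.28; W sinα = 61.4
Slice 4: Δl = 2.2/cos47.8° = 3.275 m; N'_4 = 70·cos47.8° = 47.0; c'Δl = 48.80; W sinα = 51.9
Σc'Δl = 153.2 kN/m; ΣN' = 292.6 kN/m; ΣW sinα = 116.8 kN/m
Resisting = 153.2 + 292.6·tan23.3° = 153.2 + 126.0 = 279.2 kN/m
FS = 279.2 / 116.8 = 2.391

FS = 2.39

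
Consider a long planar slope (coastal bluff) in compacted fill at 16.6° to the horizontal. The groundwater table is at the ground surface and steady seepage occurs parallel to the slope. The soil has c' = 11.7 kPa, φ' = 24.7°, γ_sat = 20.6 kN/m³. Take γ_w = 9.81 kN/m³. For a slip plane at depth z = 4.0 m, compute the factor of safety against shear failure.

FS = 1.33

With seepage parallel to the slope and the water table at the surface, the effective normal stress on the slip plane uses the buoyant unit weight γ' = γ_sat − γ_w while the driving shear stress uses γ_sat:
FS = [c' + γ' z cos²β tanφ'] / [γ_sat z sinβ cosβ]
γ' = 20.6 − 9.81 = 10.79 kN/m³
Numerator = 11.7 + 10.79·4.0·cos²16.6°·tan24.7° = 11.7 + 10.79·4.0·0.9184·0.4599 = 29.931 kPa
Denominator = 20.6·4.0·sin16.6°·cos16.6° = 20.6·4.0·0.2857·0.9583 = 22.560 kPa
FS = 29.931 / 22.560 = 1.327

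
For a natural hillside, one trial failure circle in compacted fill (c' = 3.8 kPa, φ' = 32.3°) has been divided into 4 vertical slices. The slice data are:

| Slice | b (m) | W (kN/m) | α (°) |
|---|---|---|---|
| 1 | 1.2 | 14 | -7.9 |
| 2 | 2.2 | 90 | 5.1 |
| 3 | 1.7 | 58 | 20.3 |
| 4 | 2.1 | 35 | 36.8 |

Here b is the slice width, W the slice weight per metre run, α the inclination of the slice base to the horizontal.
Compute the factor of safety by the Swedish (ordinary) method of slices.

FS = 3.13

Ordinary method of slices: FS = Σ[c'·Δl_i + (W_i cosα_i)·tanφ'] / Σ W_i sinα_i, with Δl_i = b_i / cosα_i.
Slice 1: Δl = 1.2/cos(-7.9°) = 1.211 m; N'_1 = 14·cos(-7.9°) = 13.9; c'Δl = 4.60; W sinα = -1.9
Slice 2: Δl = 2.2/cos5.1° = 2.209 m; N'_2 = 90·cos5.1° = 89.6; c'Δl = 8.39; W sinα = 8.0
Slice 3: Δl = 1.7/cos20.3° = 1.813 m; N'_3 = 58·cos20.3° = 54.4; c'Δl = 6.89; W sinα = 20.1
Slice 4: Δl = 2.1/cos36.8° = 2.623 m; N'_4 = 35·cos36.8° = 28.0; c'Δl = 9.97; W sinα = 21.0
Σc'Δl = 29.9 kN/m; ΣN' = 185.9 kN/m; ΣW sinα = 47.2 kN/m
Resisting = 29.9 + 185.9·tan32.3° = 29.9 + 117.5 = 147.4 kN/m
FS = 147.4 / 47.2 = 3.125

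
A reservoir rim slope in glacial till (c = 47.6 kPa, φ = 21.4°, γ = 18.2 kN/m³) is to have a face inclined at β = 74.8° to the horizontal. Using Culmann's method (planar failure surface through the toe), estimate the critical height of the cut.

H_c = 23.28 m

Culmann's analysis gives the critical failure plane at α_cr = (β + φ)/2 = (74.8 + 21.4)/2 = 48.1°, and the critical height
H_c = (4c/γ) · sinβ cosφ / [1 − cos(β − φ)]
    = (4·47.6/18.2) · sin74.8°·cos21.4° / [1 − cos(53.4°)]
    = 10.462 · 0.9650·0.9311 / [1 − 0.5962]
    = 10.462 · 0.8985 / 0.4038
    = 23.28 m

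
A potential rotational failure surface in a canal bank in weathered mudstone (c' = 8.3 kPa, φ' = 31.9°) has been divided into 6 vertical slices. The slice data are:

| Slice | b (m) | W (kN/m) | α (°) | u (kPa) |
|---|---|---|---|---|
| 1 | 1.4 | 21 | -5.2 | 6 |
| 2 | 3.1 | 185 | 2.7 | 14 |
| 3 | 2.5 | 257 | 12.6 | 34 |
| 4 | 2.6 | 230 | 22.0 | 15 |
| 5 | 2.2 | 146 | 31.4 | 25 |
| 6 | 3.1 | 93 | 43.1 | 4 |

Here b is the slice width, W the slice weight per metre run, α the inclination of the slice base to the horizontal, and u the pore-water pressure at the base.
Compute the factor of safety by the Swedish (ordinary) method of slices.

Ordinary method of slices: FS = Σ[c'·Δl_i + (W_i cosα_i − u_i·Δl_i)·tanφ'] / Σ W_i sinα_i, with Δl_i = b_i / cosα_i.
Slice 1: Δl = 1.4/cos(-5.2°) = 1.406 m; N'_1 = 21·cos(-5.2°) − 6·1.406 = 12.5; c'Δl = 11.67; W sinα = -1.9
Slice 2: Δl = 3.1/cos2.7° = 3.103 m; N'_2 = 185·cos2.7° − 14·3.103 = 141.3; c'Δl = 25.76; W sinα = 8.7
Slice 3: Δl = 2.5/cos12.6° = 2.562 m; N'_3 = 257·cos12.6° − 34·2.562 = 163.7; c'Δl = 21.26; W sinα = 56.1
Slice 4: Δl = 2.6/cos22.0° = 2.804 m; N'_4 = 230·cos22.0° − 15·2.804 = 171.2; c'Δl = 23.27; W sinα = 86.2
Slice 5: Δl = 2.2/cos31.4° = 2.577 m; N'_5 = 146·cos31.4° − 25·2.577 = 60.2; c'Δl = 21.39; W sinα = 76.1
Slice 6: Δl = 3.1/cos43.1° = 4.246 m; N'_6 = 93·cos43.1° − 4·4.246 = 50.9; c'Δl = 35.24; W sinα = 63.5
Σc'Δl = 138.6 kN/m; ΣN' = 599.8 kN/m; ΣW sinα = 288.6 kN/m
Resisting = 138.6 + 599.8·tan31.9° = 138.6 + 373.4 = 512.0 kN/m
FS = 512.0 / 288.6 = 1.774

FS = 1.77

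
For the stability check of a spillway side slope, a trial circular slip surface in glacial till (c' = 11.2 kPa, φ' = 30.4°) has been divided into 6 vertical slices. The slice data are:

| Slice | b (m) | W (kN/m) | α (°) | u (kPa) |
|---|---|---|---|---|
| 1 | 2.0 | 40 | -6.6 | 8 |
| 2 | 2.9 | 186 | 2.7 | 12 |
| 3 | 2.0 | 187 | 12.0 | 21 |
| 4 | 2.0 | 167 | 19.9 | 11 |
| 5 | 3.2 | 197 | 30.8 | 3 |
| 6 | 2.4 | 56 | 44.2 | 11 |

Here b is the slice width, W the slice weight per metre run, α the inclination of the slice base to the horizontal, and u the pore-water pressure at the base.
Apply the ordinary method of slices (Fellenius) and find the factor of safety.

Ordinary method of slices: FS = Σ[c'·Δl_i + (W_i cosα_i − u_i·Δl_i)·tanφ'] / Σ W_i sinα_i, with Δl_i = b_i / cosα_i.
Slice 1: Δl = 2.0/cos(-6.6°) = 2.013 m; N'_1 = 40·cos(-6.6°) − 8·2.013 = 23.6; c'Δl = 22.55; W sinα = -4.6
Slice 2: Δl = 2.9/cos2.7° = 2.903 m; N'_2 = 186·cos2.7° − 12·2.903 = 151.0; c'Δl = 32.52; W sinα = 8.8
Slice 3: Δl = 2.0/cos12.0° = 2.045 m; N'_3 = 187·cos12.0° − 21·2.045 = 140.0; c'Δl = 22.90; W sinα = 38.9
Slice 4: Δl = 2.0/cos19.9° = 2.127 m; N'_4 = 167·cos19.9° − 11·2.127 = 133.6; c'Δl = 23.82; W sinα = 56.8
Slice 5: Δl = 3.2/cos30.8° = 3.725 m; N'_5 = 197·cos30.8° − 3·3.725 = 158.0; c'Δl = 41.72; W sinα = 100.9
Slice 6: Δl = 2.4/cos44.2° = 3.348 m; N'_6 = 56·cos44.2° − 11·3.348 = 3.3; c'Δl = 37.49; W sinα = 39.0
Σc'Δl = 181.0 kN/m; ΣN' = 609.6 kN/m; ΣW sinα = 239.8 kN/m
Resisting = 181.0 + 609.6·tan30.4° = 181.0 + 357.6 = 538.6 kN/m
FS = 538.6 / 239.8 = 2.246

FS = 2.25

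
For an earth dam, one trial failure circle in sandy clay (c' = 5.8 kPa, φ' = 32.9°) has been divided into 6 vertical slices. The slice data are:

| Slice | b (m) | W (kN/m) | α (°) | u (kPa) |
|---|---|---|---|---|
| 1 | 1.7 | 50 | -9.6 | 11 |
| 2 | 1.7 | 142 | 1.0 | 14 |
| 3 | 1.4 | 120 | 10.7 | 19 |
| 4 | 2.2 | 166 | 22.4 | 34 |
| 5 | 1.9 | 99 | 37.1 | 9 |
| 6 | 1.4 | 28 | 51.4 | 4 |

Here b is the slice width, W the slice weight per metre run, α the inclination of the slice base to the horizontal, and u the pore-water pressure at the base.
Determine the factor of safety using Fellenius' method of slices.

Ordinary method of slices: FS = Σ[c'·Δl_i + (W_i cosα_i − u_i·Δl_i)·tanφ'] / Σ W_i sinα_i, with Δl_i = b_i / cosα_i.
Slice 1: Δl = 1.7/cos(-9.6°) = 1.724 m; N'_1 = 50·cos(-9.6°) − 11·1.724 = 30.3; c'Δl = 10.00; W sinα = -8.3
Slice 2: Δl = 1.7/cos1.0° = 1.700 m; N'_2 = 142·cos1.0° − 14·1.700 = 118.2; c'Δl = 9.86; W sinα = 2.5
Slice 3: Δl = 1.4/cos10.7° = 1.425 m; N'_3 = 120·cos10.7° − 19·1.425 = 90.8; c'Δl = 8.26; W sinα = 22.3
Slice 4: Δl = 2.2/cos22.4° = 2.380 m; N'_4 = 166·cos22.4° − 34·2.380 = 72.6; c'Δl = 13.80; W sinα = 63.3
Slice 5: Δl = 1.9/cos37.1° = 2.382 m; N'_5 = 99·cos37.1° − 9·2.382 = 57.5; c'Δl = 13.82; W sinα = 59.7
Slice 6: Δl = 1.4/cos51.4° = 2.244 m; N'_6 = 28·cos51.4° − 4·2.244 = 8.5; c'Δl = 13.02; W sinα = 21.9
Σc'Δl = 68.8 kN/m; ΣN' = 377.9 kN/m; ΣW sinα = 161.3 kN/m
Resisting = 68.8 + 377.9·tan32.9° = 68.8 + 244.5 = 313.3 kN/m
FS = 313.3 / 161.3 = 1.942

FS = 1.94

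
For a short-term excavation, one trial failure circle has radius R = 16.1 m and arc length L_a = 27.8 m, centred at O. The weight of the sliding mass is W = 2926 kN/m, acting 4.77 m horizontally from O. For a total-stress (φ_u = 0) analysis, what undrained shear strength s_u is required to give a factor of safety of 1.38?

s_u = 43.0 kPa

FS = s_u·L_a·R / (W·d), so s_u = FS·W·d / (L_a·R).
s_u = 1.38·2926·4.77 / (27.80·16.1) = 19260.7 / 447.58 = 43.03 kPa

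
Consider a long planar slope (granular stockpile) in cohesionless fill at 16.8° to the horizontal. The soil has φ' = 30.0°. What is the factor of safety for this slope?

FS = 1.91

For a dry cohesionless infinite slope the factor of safety is FS = tanφ' / tanβ.
FS = tan30.0° / tan16.8° = 0.5774 / 0.3019 = 1.912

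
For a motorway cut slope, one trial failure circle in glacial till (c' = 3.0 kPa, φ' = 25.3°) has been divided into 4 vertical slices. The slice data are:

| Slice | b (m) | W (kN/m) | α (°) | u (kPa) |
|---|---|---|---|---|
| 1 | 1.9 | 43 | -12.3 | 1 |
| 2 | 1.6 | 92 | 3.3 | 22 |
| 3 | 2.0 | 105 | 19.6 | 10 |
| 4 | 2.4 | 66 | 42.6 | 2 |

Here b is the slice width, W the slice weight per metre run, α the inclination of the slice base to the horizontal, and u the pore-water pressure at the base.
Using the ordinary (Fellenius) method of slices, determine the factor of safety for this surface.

Ordinary method of slices: FS = Σ[c'·Δl_i + (W_i cosα_i − u_i·Δl_i)·tanφ'] / Σ W_i sinα_i, with Δl_i = b_i / cosα_i.
Slice 1: Δl = 1.9/cos(-12.3°) = 1.945 m; N'_1 = 43·cos(-12.3°) − 1·1.945 = 40.1; c'Δl = 5.83; W sinα = -9.2
Slice 2: Δl = 1.6/cos3.3° = 1.603 m; N'_2 = 92·cos3.3° − 22·1.603 = 56.6; c'Δl = 4.81; W sinα = 5.3
Slice 3: Δl = 2.0/cos19.6° = 2.123 m; N'_3 = 105·cos19.6° − 10·2.123 = 77.7; c'Δl = 6.37; W sinα = 35.2
Slice 4: Δl = 2.4/cos42.6° = 3.260 m; N'_4 = 66·cos42.6° − 2·3.260 = 42.1; c'Δl = 9.78; W sinα = 44.7
Σc'Δl = 26.8 kN/m; ΣN' = 216.4 kN/m; ΣW sinα = 76.0 kN/m
Resisting = 26.8 + 216.4·tan25.3° = 26.8 + 102.3 = 129.1 kN/m
FS = 129.1 / 76.0 = 1.698

FS = 1.70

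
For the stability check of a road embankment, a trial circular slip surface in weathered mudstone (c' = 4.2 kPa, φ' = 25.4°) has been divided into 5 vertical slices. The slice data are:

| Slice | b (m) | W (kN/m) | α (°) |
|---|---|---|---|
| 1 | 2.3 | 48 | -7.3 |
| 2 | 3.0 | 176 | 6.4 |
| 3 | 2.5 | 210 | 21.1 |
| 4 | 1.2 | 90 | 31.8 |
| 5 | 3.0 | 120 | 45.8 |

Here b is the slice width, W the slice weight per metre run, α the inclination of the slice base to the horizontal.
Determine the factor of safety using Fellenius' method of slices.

Ordinary method of slices: FS = Σ[c'·Δl_i + (W_i cosα_i)·tanφ'] / Σ W_i sinα_i, with Δl_i = b_i / cosα_i.
Slice 1: Δl = 2.3/cos(-7.3°) = 2.319 m; N'_1 = 48·cos(-7.3°) = 47.6; c'Δl = 9.74; W sinα = -6.1
Slice 2: Δl = 3.0/cos6.4° = 3.019 m; N'_2 = 176·cos6.4° = 174.9; c'Δl = 12.68; W sinα = 19.6
Slice 3: Δl = 2.5/cos21.1° = 2.680 m; N'_3 = 210·cos21.1° = 195.9; c'Δl = 11.25; W sinα = 75.6
Slice 4: Δl = 1.2/cos31.8° = 1.412 m; N'_4 = 90·cos31.8° = 76.5; c'Δl = 5.93; W sinα = 47.4
Slice 5: Δl = 3.0/cos45.8° = 4.303 m; N'_5 = 120·cos45.8° = 83.7; c'Δl = 18.07; W sinα = 86.0
Σc'Δl = 57.7 kN/m; ΣN' = 578.6 kN/m; ΣW sinα = 222.6 kN/m
Resisting = 57.7 + 578.6·tan25.4° = 57.7 + 274.7 = 332.4 kN/m
FS = 332.4 / 222.6 = 1.493

FS = 1.49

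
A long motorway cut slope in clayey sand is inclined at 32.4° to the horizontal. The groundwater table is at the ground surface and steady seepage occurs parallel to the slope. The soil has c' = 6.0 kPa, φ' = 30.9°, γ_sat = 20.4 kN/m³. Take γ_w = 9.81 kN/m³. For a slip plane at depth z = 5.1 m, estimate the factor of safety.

With seepage parallel to the slope and the water table at the surface, the effective normal stress on the slip plane uses the buoyant unit weight γ' = γ_sat − γ_w while the driving shear stress uses γ_sat:
FS = [c' + γ' z cos²β tanφ'] / [γ_sat z sinβ cosβ]
γ' = 20.4 − 9.81 = 10.59 kN/m³
Numerator = 6.0 + 10.59·5.1·cos²32.4°·tan30.9° = 6.0 + 10.59·5.1·0.7129·0.5985 = 29.043 kPa
Denominator = 20.4·5.1·sin32.4°·cos32.4° = 20.4·5.1·0.5358·0.8443 = 47.069 kPa
FS = 29.043 / 47.069 = 0.617

FS = 0.62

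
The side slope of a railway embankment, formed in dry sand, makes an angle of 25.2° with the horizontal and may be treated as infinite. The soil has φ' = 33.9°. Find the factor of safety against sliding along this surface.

For a dry cohesionless infinite slope the factor of safety is FS = tanφ' / tanβ.
FS = tan33.9° / tan25.2° = 0.6720 / 0.4706 = 1.428

FS = 1.43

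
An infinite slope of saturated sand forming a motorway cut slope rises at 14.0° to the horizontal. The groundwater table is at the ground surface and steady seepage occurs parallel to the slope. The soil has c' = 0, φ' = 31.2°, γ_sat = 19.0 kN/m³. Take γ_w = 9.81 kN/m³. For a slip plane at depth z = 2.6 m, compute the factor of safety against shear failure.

With seepage parallel to the slope and the water table at the surface, the effective normal stress on the slip plane uses the buoyant unit weight γ' = γ_sat − γ_w while the driving shear stress uses γ_sat:
FS = [c' + γ' z cos²β tanφ'] / [γ_sat z sinβ cosβ]
(For c' = 0 this reduces to FS = (γ'/γ_sat)·tanφ'/tanβ.)
γ' = 19.0 − 9.81 = 9.19 kN/m³
Numerator = 0.0 + 9.19·2.6·cos²14.0°·tan31.2° = 0.0 + 9.19·2.6·0.9415·0.6056 = 13.624 kPa
Denominator = 19.0·2.6·sin14.0°·cos14.0° = 19.0·2.6·0.2419·0.9703 = 11.596 kPa
FS = 13.624 / 11.596 = 1.175

FS = 1.17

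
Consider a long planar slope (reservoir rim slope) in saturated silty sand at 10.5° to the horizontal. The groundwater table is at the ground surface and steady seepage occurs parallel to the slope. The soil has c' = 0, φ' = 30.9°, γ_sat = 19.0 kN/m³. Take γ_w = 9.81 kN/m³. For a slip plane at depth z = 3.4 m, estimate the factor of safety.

With seepage parallel to the slope and the water table at the surface, the effective normal stress on the slip plane uses the buoyant unit weight γ' = γ_sat − γ_w while the driving shear stress uses γ_sat:
FS = [c' + γ' z cos²β tanφ'] / [γ_sat z sinβ cosβ]
(For c' = 0 this reduces to FS = (γ'/γ_sat)·tanφ'/tanβ.)
γ' = 19.0 − 9.81 = 9.19 kN/m³
Numerator = 0.0 + 9.19·3.4·cos²10.5°·tan30.9° = 0.0 + 9.19·3.4·0.9668·0.5985 = 18.079 kPa
Denominator = 19.0·3.4·sin10.5°·cos10.5° = 19.0·3.4·0.1822·0.9833 = 11.575 kPa
FS = 18.079 / 11.575 = 1.562

FS = 1.56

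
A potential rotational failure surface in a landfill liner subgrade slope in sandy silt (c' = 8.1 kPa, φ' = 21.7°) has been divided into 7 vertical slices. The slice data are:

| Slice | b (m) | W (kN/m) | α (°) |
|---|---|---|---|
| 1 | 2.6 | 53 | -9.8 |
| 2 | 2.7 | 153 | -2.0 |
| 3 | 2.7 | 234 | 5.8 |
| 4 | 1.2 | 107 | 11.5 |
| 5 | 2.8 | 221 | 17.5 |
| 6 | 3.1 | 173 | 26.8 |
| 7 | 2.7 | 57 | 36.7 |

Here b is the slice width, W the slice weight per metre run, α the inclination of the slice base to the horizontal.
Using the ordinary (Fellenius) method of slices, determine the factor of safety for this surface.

FS = 2.55

Ordinary method of slices: FS = Σ[c'·Δl_i + (W_i cosα_i)·tanφ'] / Σ W_i sinα_i, with Δl_i = b_i / cosα_i.
Slice 1: Δl = 2.6/cos(-9.8°) = 2.639 m; N'_1 = 53·cos(-9.8°) = 52.2; c'Δl = 21.37; W sinα = -9.0
Slice 2: Δl = 2.7/cos(-2.0°) = 2.702 m; N'_2 = 153·cos(-2.0°) = 152.9; c'Δl = 21.88; W sinα = -5.3
Slice 3: Δl = 2.7/cos5.8° = 2.714 m; N'_3 = 234·cos5.8° = 232.8; c'Δl = 21.98; W sinα = 23.6
Slice 4: Δl = 1.2/cos11.5° = 1.225 m; N'_4 = 107·cos11.5° = 104.9; c'Δl = 9.92; W sinα = 21.3
Slice 5: Δl = 2.8/cos17.5° = 2.936 m; N'_5 = 221·cos17.5° = 210.8; c'Δl = 23.78; W sinα = 66.5
Slice 6: Δl = 3.1/cos26.8° = 3.473 m; N'_6 = 173·cos26.8° = 154.4; c'Δl = 28.13; W sinα = 78.0
Slice 7: Δl = 2.7/cos36.7° = 3.368 m; N'_7 = 57·cos36.7° = 45.7; c'Δl = 27.28; W sinα = 34.1
Σc'Δl = 154.3 kN/m; ΣN' = 953.7 kN/m; ΣW sinα = 209.1 kN/m
Resisting = 154.3 + 953.7·tan21.7° = 154.3 + 379.5 = 533.9 kN/m
FS = 533.9 / 209.1 = 2.553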